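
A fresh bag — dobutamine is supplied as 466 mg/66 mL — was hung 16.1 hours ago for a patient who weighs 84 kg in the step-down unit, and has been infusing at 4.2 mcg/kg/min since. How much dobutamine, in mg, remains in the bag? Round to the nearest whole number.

125 mg

Dose = 4.2 mcg/kg/min × 84 kg = 352.8 mcg/min
352.8 mcg/min × 60 min/hr = 21168 mcg/hr
Concentration = 466 mg ÷ 66 mL = 7.060606 mg/mL = 7060.606 mcg/mL
Rate = 21168 mcg/hr ÷ 7060.606 mcg/mL = 2.998043 mL/hr
Volume infused = 2.998043 mL/hr × 16.1 hr = 48.26849 mL
Volume remaining = 66 − 48.26849 = 17.73151 mL
Drug remaining = 17.73151 mL × 7060.606 mcg/mL = 125195.2 mcg = 125.1952 mg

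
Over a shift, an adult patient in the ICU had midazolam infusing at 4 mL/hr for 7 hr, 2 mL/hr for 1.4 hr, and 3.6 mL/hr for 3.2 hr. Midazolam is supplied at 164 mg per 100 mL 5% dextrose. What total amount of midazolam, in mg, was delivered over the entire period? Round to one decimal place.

69.4 mg

Concentration = 164 mg ÷ 100 mL = 1.64 mg/mL
Stage 1: 4 mL/hr × 7 hr = 28 mL → 28 mL × 1.64 mg/mL = 45.92 mg
Stage 2: 2 mL/hr × 1.4 hr = 2.8 mL → 2.8 mL × 1.64 mg/mL = 4.592 mg
Stage 3: 3.6 mL/hr × 3.2 hr = 11.52 mL → 11.52 mL × 1.64 mg/mL = 18.8928 mg
Total = 45.92 + 4.592 + 18.8928 = 69.4048 mg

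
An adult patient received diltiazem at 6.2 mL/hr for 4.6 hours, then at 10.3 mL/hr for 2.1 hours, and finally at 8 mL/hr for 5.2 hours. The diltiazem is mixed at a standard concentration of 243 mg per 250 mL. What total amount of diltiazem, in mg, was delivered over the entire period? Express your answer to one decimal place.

Concentration = 243 mg ÷ 250 mL = 0.972 mg/mL
Stage 1: 6.2 mL/hr × 4.6 hr = 28.52 mL → 28.52 mL × 0.972 mg/mL = 27.72144 mg
Stage 2: 10.3 mL/hr × 2.1 hr = 21.63 mL → 21.63 mL × 0.972 mg/mL = 21.02436 mg
Stage 3: 8 mL/hr × 5.2 hr = 41.6 mL → 41.6 mL × 0.972 mg/mL = 40.4352 mg
Total = 27.72144 + 21.02436 + 40.4352 = 89.181 mg

89.2 mg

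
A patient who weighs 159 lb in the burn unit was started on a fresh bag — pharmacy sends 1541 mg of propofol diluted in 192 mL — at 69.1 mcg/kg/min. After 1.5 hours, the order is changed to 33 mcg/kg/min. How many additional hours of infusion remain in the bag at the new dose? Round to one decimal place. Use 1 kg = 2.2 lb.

7.6 hours

Initial rate:
Weight = 159 lb ÷ 2.2 lb/kg = 72.27273 kg
Dose = 69.1 mcg/kg/min × 72.27273 kg = 4994.045 mcg/min
4994.045 mcg/min × 60 min/hr = 299642.7 mcg/hr
Concentration = 1541 mg ÷ 192 mL = 8.026042 mg/mL = 8026.042 mcg/mL
Rate = 299642.7 mcg/hr ÷ 8026.042 mcg/mL = 37.33381 mL/hr
Volume infused so far = 37.33381 mL/hr × 1.5 hr = 56.00072 mL
Volume remaining = 192 − 56.00072 = 135.9993 mL
New rate:
Dose = 33 mcg/kg/min × 72.27273 kg = 2385 mcg/min
2385 mcg/min × 60 min/hr = 143100 mcg/hr
Rate = 143100 mcg/hr ÷ 8026.042 mcg/mL = 17.82946 mL/hr
Time remaining = 135.9993 mL ÷ 17.82946 mL/hr = 7.627784 hr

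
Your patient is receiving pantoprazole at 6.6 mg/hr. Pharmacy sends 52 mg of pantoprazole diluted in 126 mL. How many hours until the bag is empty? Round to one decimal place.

Concentration = 52 mg ÷ 126 mL = 0.4126984 mg/mL
Rate = 6.6 mg/hr ÷ 0.4126984 mg/mL = 15.99231 mL/hr
Duration = 126 mL ÷ 15.99231 mL/hr = 7.878788 hr

7.9 hours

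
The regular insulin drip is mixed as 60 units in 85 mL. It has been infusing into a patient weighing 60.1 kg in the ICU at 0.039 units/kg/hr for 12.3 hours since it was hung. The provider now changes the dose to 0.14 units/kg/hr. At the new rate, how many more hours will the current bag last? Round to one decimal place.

Initial rate:
Dose = 0.039 units/kg/hr × 60.1 kg = 2.3439 units/hr
Concentration = 60 units ÷ 85 mL = 0.7058824 units/mL
Rate = 2.3439 units/hr ÷ 0.7058824 units/mL = 3.320525 mL/hr
Volume infused so far = 3.320525 mL/hr × 12.3 hr = 40.84246 mL
Volume remaining = 85 − 40.84246 = 44.15754 mL
New rate:
Dose = 0.14 units/kg/hr × 60.1 kg = 8.414 units/hr
Rate = 8.414 units/hr ÷ 0.7058824 units/mL = 11.91983 mL/hr
Time remaining = 44.15754 mL ÷ 11.91983 mL/hr = 3.704544 hr

3.7 hours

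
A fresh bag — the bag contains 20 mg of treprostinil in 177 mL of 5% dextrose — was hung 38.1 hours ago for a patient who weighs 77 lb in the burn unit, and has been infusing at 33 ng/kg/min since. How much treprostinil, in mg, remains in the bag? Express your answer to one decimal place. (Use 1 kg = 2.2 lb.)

17.4 mg

Weight = 77 lb ÷ 2.2 lb/kg = 35 kg
Dose = 33 ng/kg/min × 35 kg = 1155 ng/min
1155 ng/min × 60 min/hr = 69300 ng/hr
Concentration = 20 mg ÷ 177 mL = 0.1129944 mg/mL = 112994.4 ng/mL
Rate = 69300 ng/hr ÷ 112994.4 ng/mL = 0.613305 mL/hr
Volume infused = 0.613305 mL/hr × 38.1 hr = 23.36692 mL
Volume remaining = 177 − 23.36692 = 153.6331 mL
Drug remaining = 153.6331 mL × 112994.4 ng/mL = 17359670 ng = 17.35967 mg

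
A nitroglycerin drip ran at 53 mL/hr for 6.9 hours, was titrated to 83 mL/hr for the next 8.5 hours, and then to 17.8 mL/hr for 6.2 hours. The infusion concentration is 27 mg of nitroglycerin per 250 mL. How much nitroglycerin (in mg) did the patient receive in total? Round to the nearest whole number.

Concentration = 27 mg ÷ 250 mL = 0.108 mg/mL
Stage 1: 53 mL/hr × 6.9 hr = 365.7 mL → 365.7 mL × 0.108 mg/mL = 39.4956 mg
Stage 2: 83 mL/hr × 8.5 hr = 705.5 mL → 705.5 mL × 0.108 mg/mL = 76.194 mg
Stage 3: 17.8 mL/hr × 6.2 hr = 110.36 mL → 110.36 mL × 0.108 mg/mL = 11.91888 mg
Total = 39.4956 + 76.194 + 11.91888 = 127.6085 mg

128 mg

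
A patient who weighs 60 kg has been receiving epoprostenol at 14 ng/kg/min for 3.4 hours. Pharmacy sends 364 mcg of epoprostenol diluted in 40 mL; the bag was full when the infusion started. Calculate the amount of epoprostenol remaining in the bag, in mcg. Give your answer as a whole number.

Dose = 14 ng/kg/min × 60 kg = 840 ng/min
840 ng/min × 60 min/hr = 50400 ng/hr
Concentration = 364 mcg ÷ 40 mL = 9.1 mcg/mL = 9100 ng/mL
Rate = 50400 ng/hr ÷ 9100 ng/mL = 5.538462 mL/hr
Volume infused = 5.538462 mL/hr × 3.4 hr = 18.83077 mL
Volume remaining = 40 − 18.83077 = 21.16923 mL
Drug remaining = 21.16923 mL × 9100 ng/mL = 192640 ng = 192.64 mcg

193 mcg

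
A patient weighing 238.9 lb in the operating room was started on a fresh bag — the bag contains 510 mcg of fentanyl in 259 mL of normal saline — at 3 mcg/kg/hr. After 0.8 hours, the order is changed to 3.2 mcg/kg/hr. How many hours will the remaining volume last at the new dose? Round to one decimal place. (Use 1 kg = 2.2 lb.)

Initial rate:
Weight = 238.9 lb ÷ 2.2 lb/kg = 108.5909 kg
Dose = 3 mcg/kg/hr × 108.5909 kg = 325.7727 mcg/hr
Concentration = 510 mcg ÷ 259 mL = 1.969112 mcg/mL
Rate = 325.7727 mcg/hr ÷ 1.969112 mcg/mL = 165.4414 mL/hr
Volume infused so far = 165.4414 mL/hr × 0.8 hr = 132.3532 mL
Volume remaining = 259 − 132.3532 = 126.6468 mL
New rate:
Dose = 3.2 mcg/kg/hr × 108.5909 kg = 347.4909 mcg/hr
Rate = 347.4909 mcg/hr ÷ 1.969112 mcg/mL = 176.4709 mL/hr
Time remaining = 126.6468 mL ÷ 176.4709 mL/hr = 0.7176643 hr

0.7 hours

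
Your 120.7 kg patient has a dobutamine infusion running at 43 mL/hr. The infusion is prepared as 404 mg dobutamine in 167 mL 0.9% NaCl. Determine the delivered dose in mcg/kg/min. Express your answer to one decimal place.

Concentration = 404 mg ÷ 167 mL = 2.419162 mg/mL = 2419.162 mcg/mL
Drug rate = 43 mL/hr × 2419.162 mcg/mL = 104024 mcg/hr
104024 mcg/hr ÷ 60 min/hr = 1733.733 mcg/min
1733.733 mcg/min ÷ 120.7 kg = 14.36398 mcg/kg/min

14.4 mcg/kg/min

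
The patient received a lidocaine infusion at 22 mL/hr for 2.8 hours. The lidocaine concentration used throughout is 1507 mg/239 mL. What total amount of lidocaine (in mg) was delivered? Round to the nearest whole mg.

Concentration = 1507 mg ÷ 239 mL = 6.305439 mg/mL
Drug rate = 22 mL/hr × 6.305439 mg/mL = 138.7197 mg/hr
Total = 138.7197 mg/hr × 2.8 hr = 388.4151 mg

388 mg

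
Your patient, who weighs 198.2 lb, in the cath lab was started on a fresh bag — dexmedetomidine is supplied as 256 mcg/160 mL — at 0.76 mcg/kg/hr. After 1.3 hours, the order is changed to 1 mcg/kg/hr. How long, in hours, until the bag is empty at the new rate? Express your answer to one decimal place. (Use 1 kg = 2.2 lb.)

1.9 hours

Initial rate:
Weight = 198.2 lb ÷ 2.2 lb/kg = 90.09091 kg
Dose = 0.76 mcg/kg/hr × 90.09091 kg = 68.46909 mcg/hr
Concentration = 256 mcg ÷ 160 mL = 1.6 mcg/mL
Rate = 68.46909 mcg/hr ÷ 1.6 mcg/mL = 42.79318 mL/hr
Volume infused so far = 42.79318 mL/hr × 1.3 hr = 55.63114 mL
Volume remaining = 160 − 55.63114 = 104.3689 mL
New rate:
Dose = 1 mcg/kg/hr × 90.09091 kg = 90.09091 mcg/hr
Rate = 90.09091 mcg/hr ÷ 1.6 mcg/mL = 56.30682 mL/hr
Time remaining = 104.3689 mL ÷ 56.30682 mL/hr = 1.853574 hr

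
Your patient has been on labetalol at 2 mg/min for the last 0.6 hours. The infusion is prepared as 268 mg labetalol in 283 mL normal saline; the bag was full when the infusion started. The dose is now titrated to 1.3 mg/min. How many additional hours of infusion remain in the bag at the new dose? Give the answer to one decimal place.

Initial rate:
2 mg/min × 60 min/hr = 120 mg/hr
Concentration = 268 mg ÷ 283 mL = 0.9469965 mg/mL
Rate = 120 mg/hr ÷ 0.9469965 mg/mL = 126.7164 mL/hr
Volume infused so far = 126.7164 mL/hr × 0.6 hr = 76.02985 mL
Volume remaining = 283 − 76.02985 = 206.9701 mL
New rate:
1.3 mg/min × 60 min/hr = 78 mg/hr
Rate = 78 mg/hr ÷ 0.9469965 mg/mL = 82.36567 mL/hr
Time remaining = 206.9701 mL ÷ 82.36567 mL/hr = 2.512821 hr

2.5 hours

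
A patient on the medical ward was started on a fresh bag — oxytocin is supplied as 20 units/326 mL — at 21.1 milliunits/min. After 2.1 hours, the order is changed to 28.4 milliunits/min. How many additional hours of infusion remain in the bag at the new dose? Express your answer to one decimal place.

Initial rate:
21.1 milliunits/min × 60 min/hr = 1266 milliunits/hr
Concentration = 20 units ÷ 326 mL = 0.06134969 units/mL = 61.34969 milliunits/mL
Rate = 1266 milliunits/hr ÷ 61.34969 milliunits/mL = 20.6358 mL/hr
Volume infused so far = 20.6358 mL/hr × 2.1 hr = 43.33518 mL
Volume remaining = 326 − 43.33518 = 282.6648 mL
New rate:
28.4 milliunits/min × 60 min/hr = 1704 milliunits/hr
Rate = 1704 milliunits/hr ÷ 61.34969 milliunits/mL = 27.7752 mL/hr
Time remaining = 282.6648 mL ÷ 27.7752 mL/hr = 10.17688 hr

10.2 hours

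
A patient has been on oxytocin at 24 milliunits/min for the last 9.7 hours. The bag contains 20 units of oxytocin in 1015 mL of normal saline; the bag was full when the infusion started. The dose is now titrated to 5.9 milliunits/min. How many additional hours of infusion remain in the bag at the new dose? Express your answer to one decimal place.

Initial rate:
24 milliunits/min × 60 min/hr = 1440 milliunits/hr
Concentration = 20 units ÷ 1015 mL = 0.01970443 units/mL = 19.70443 milliunits/mL
Rate = 1440 milliunits/hr ÷ 19.70443 milliunits/mL = 73.08 mL/hr
Volume infused so far = 73.08 mL/hr × 9.7 hr = 708.876 mL
Volume remaining = 1015 − 708.876 = 306.124 mL
New rate:
5.9 milliunits/min × 60 min/hr = 354 milliunits/hr
Rate = 354 milliunits/hr ÷ 19.70443 milliunits/mL = 17.9655 mL/hr
Time remaining = 306.124 mL ÷ 17.9655 mL/hr = 17.03955 hr

17.0 hours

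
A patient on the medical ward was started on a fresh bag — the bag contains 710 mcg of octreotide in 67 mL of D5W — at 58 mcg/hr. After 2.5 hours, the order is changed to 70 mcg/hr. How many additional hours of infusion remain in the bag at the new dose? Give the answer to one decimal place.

Initial rate:
Concentration = 710 mcg ÷ 67 mL = 10.59701 mcg/mL
Rate = 58 mcg/hr ÷ 10.59701 mcg/mL = 5.473239 mL/hr
Volume infused so far = 5.473239 mL/hr × 2.5 hr = 13.6831 mL
Volume remaining = 67 − 13.6831 = 53.3169 mL
New rate:
Rate = 70 mcg/hr ÷ 10.59701 mcg/mL = 6.605634 mL/hr
Time remaining = 53.3169 mL ÷ 6.605634 mL/hr = 8.071429 hr

8.1 hours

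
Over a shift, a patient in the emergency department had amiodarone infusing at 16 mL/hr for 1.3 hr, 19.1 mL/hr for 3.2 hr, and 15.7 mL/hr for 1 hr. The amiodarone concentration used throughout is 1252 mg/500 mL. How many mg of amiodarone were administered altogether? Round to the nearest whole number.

Concentration = 1252 mg ÷ 500 mL = 2.504 mg/mL
Stage 1: 16 mL/hr × 1.3 hr = 20.8 mL → 20.8 mL × 2.504 mg/mL = 52.0832 mg
Stage 2: 19.1 mL/hr × 3.2 hr = 61.12 mL → 61.12 mL × 2.504 mg/mL = 153.0445 mg
Stage 3: 15.7 mL/hr × 1 hr = 15.7 mL → 15.7 mL × 2.504 mg/mL = 39.3128 mg
Total = 52.0832 + 153.0445 + 39.3128 = 244.4405 mg

244 mg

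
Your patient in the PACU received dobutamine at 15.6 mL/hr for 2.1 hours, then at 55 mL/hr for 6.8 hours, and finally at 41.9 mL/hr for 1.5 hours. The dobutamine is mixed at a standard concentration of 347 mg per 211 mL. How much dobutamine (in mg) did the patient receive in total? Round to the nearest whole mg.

772 mg

Concentration = 347 mg ÷ 211 mL = 1.64455 mg/mL
Stage 1: 15.6 mL/hr × 2.1 hr = 32.76 mL → 32.76 mL × 1.64455 mg/mL = 53.87545 mg
Stage 2: 55 mL/hr × 6.8 hr = 374 mL → 374 mL × 1.64455 mg/mL = 615.0616 mg
Stage 3: 41.9 mL/hr × 1.5 hr = 62.85 mL → 62.85 mL × 1.64455 mg/mL = 103.36 mg
Total = 53.87545 + 615.0616 + 103.36 = 772.297 mg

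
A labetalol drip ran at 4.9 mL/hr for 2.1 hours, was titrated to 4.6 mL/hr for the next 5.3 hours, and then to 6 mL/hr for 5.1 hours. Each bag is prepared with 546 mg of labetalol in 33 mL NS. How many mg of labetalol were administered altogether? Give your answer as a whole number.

Concentration = 546 mg ÷ 33 mL = 16.54545 mg/mL
Stage 1: 4.9 mL/hr × 2.1 hr = 10.29 mL → 10.29 mL × 16.54545 mg/mL = 170.2527 mg
Stage 2: 4.6 mL/hr × 5.3 hr = 24.38 mL → 24.38 mL × 16.54545 mg/mL = 403.3782 mg
Stage 3: 6 mL/hr × 5.1 hr = 30.6 mL → 30.6 mL × 16.54545 mg/mL = 506.2909 mg
Total = 170.2527 + 403.3782 + 506.2909 = 1079.922 mg

1080 mg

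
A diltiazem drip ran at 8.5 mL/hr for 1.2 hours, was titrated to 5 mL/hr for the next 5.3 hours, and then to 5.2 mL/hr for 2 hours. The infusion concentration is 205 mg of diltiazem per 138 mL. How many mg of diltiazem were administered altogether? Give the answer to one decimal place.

Concentration = 205 mg ÷ 138 mL = 1.485507 mg/mL
Stage 1: 8.5 mL/hr × 1.2 hr = 10.2 mL → 10.2 mL × 1.485507 mg/mL = 15.15217 mg
Stage 2: 5 mL/hr × 5.3 hr = 26.5 mL → 26.5 mL × 1.485507 mg/mL = 39.36594 mg
Stage 3: 5.2 mL/hr × 2 hr = 10.4 mL → 10.4 mL × 1.485507 mg/mL = 15.44928 mg
Total = 15.15217 + 39.36594 + 15.44928 = 69.96739 mg

70.0 mg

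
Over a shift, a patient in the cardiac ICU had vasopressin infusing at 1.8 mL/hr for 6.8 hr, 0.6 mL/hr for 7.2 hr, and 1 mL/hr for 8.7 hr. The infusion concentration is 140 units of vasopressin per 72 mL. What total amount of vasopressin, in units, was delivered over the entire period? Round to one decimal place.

49.1 units

Concentration = 140 units ÷ 72 mL = 1.944444 units/mL
Stage 1: 1.8 mL/hr × 6.8 hr = 12.24 mL → 12.24 mL × 1.944444 units/mL = 23.8 units
Stage 2: 0.6 mL/hr × 7.2 hr = 4.32 mL → 4.32 mL × 1.944444 units/mL = 8.4 units
Stage 3: 1 mL/hr × 8.7 hr = 8.7 mL → 8.7 mL × 1.944444 units/mL = 16.91667 units
Total = 23.8 + 8.4 + 16.91667 = 49.11667 units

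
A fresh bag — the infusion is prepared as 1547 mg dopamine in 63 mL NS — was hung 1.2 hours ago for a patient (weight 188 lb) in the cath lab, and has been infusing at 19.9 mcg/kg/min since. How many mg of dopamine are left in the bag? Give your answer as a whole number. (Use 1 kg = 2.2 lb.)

1425 mg

Weight = 188 lb ÷ 2.2 lb/kg = 85.45455 kg
Dose = 19.9 mcg/kg/min × 85.45455 kg = 1700.545 mcg/min
1700.545 mcg/min × 60 min/hr = 102032.7 mcg/hr
Concentration = 1547 mg ÷ 63 mL = 24.55556 mg/mL = 24555.56 mcg/mL
Rate = 102032.7 mcg/hr ÷ 24555.56 mcg/mL = 4.155179 mL/hr
Volume infused = 4.155179 mL/hr × 1.2 hr = 4.986215 mL
Volume remaining = 63 − 4.986215 = 58.01379 mL
Drug remaining = 58.01379 mL × 24555.56 mcg/mL = 1424561 mcg = 1424.561 mg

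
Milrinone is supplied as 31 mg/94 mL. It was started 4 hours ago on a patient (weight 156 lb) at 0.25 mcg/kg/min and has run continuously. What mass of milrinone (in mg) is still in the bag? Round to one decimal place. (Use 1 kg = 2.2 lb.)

26.7 mg

Weight = 156 lb ÷ 2.2 lb/kg = 70.90909 kg
Dose = 0.25 mcg/kg/min × 70.90909 kg = 17.72727 mcg/min
17.72727 mcg/min × 60 min/hr = 1063.636 mcg/hr
Concentration = 31 mg ÷ 94 mL = 0.3297872 mg/mL = 329.7872 mcg/mL
Rate = 1063.636 mcg/hr ÷ 329.7872 mcg/mL = 3.22522 mL/hr
Volume infused = 3.22522 mL/hr × 4 hr = 12.90088 mL
Volume remaining = 94 − 12.90088 = 81.09912 mL
Drug remaining = 81.09912 mL × 329.7872 mcg/mL = 26745.45 mcg = 26.74545 mg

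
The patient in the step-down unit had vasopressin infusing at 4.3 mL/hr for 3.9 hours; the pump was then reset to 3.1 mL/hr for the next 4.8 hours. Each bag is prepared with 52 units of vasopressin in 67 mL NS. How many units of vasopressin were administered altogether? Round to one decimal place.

24.6 units

Concentration = 52 units ÷ 67 mL = 0.7761194 units/mL
Stage 1: 4.3 mL/hr × 3.9 hr = 16.77 mL → 16.77 mL × 0.7761194 units/mL = 13.01552 units
Stage 2: 3.1 mL/hr × 4.8 hr = 14.88 mL → 14.88 mL × 0.7761194 units/mL = 11.54866 units
Total = 13.01552 + 11.54866 = 24.56418 units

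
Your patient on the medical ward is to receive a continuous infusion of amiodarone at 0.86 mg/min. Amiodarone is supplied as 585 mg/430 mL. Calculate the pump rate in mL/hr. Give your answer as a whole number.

38 mL/hr

0.86 mg/min × 60 min/hr = 51.6 mg/hr
Concentration = 585 mg ÷ 430 mL = 1.360465 mg/mL
Rate = 51.6 mg/hr ÷ 1.360465 mg/mL = 37.92821 mL/hr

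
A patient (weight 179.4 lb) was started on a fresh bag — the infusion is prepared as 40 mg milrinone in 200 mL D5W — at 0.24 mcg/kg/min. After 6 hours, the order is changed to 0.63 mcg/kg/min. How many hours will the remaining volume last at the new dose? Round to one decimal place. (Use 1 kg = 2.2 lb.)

10.7 hours

Initial rate:
Weight = 179.4 lb ÷ 2.2 lb/kg = 81.54545 kg
Dose = 0.24 mcg/kg/min × 81.54545 kg = 19.57091 mcg/min
19.57091 mcg/min × 60 min/hr = 1174.255 mcg/hr
Concentration = 40 mg ÷ 200 mL = 0.2 mg/mL = 200 mcg/mL
Rate = 1174.255 mcg/hr ÷ 200 mcg/mL = 5.871273 mL/hr
Volume infused so far = 5.871273 mL/hr × 6 hr = 35.22764 mL
Volume remaining = 200 − 35.22764 = 164.7724 mL
New rate:
Dose = 0.63 mcg/kg/min × 81.54545 kg = 51.37364 mcg/min
51.37364 mcg/min × 60 min/hr = 3082.418 mcg/hr
Rate = 3082.418 mcg/hr ÷ 200 mcg/mL = 15.41209 mL/hr
Time remaining = 164.7724 mL ÷ 15.41209 mL/hr = 10.69111 hr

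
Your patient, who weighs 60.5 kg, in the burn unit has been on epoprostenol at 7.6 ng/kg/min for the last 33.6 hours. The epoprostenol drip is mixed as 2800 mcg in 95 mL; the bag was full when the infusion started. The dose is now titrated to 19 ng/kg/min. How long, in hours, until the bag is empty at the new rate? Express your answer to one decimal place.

Initial rate:
Dose = 7.6 ng/kg/min × 60.5 kg = 459.8 ng/min
459.8 ng/min × 60 min/hr = 27588 ng/hr
Concentration = 2800 mcg ÷ 95 mL = 29.47368 mcg/mL = 29473.68 ng/mL
Rate = 27588 ng/hr ÷ 29473.68 ng/mL = 0.9360214 mL/hr
Volume infused so far = 0.9360214 mL/hr × 33.6 hr = 31.45032 mL
Volume remaining = 95 − 31.45032 = 63.54968 mL
New rate:
Dose = 19 ng/kg/min × 60.5 kg = 1149.5 ng/min
1149.5 ng/min × 60 min/hr = 68970 ng/hr
Rate = 68970 ng/hr ÷ 29473.68 ng/mL = 2.340054 mL/hr
Time remaining = 63.54968 mL ÷ 2.340054 mL/hr = 27.15736 hr

27.2 hours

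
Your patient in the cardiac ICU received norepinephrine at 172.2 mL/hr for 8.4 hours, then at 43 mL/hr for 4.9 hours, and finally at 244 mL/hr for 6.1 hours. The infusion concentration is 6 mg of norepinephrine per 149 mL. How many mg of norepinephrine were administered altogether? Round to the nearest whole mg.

Concentration = 6 mg ÷ 149 mL = 0.04026846 mg/mL
Stage 1: 172.2 mL/hr × 8.4 hr = 1446.48 mL → 1446.48 mL × 0.04026846 mg/mL = 58.24752 mg
Stage 2: 43 mL/hr × 4.9 hr = 210.7 mL → 210.7 mL × 0.04026846 mg/mL = 8.484564 mg
Stage 3: 244 mL/hr × 6.1 hr = 1488.4 mL → 1488.4 mL × 0.04026846 mg/mL = 59.93557 mg
Total = 58.24752 + 8.484564 + 59.93557 = 126.6677 mg

127 mg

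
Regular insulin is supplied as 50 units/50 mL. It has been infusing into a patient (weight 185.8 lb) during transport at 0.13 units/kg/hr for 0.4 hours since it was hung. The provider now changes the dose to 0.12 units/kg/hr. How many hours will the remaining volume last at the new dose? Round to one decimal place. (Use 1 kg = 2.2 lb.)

4.5 hours

Initial rate:
Weight = 185.8 lb ÷ 2.2 lb/kg = 84.45455 kg
Dose = 0.13 units/kg/hr × 84.45455 kg = 10.97909 units/hr
Concentration = 50 units ÷ 50 mL = 1 units/mL
Rate = 10.97909 units/hr ÷ 1 units/mL = 10.97909 mL/hr
Volume infused so far = 10.97909 mL/hr × 0.4 hr = 4.391636 mL
Volume remaining = 50 − 4.391636 = 45.60836 mL
New rate:
Dose = 0.12 units/kg/hr × 84.45455 kg = 10.13455 units/hr
Rate = 10.13455 units/hr ÷ 1 units/mL = 10.13455 mL/hr
Time remaining = 45.60836 mL ÷ 10.13455 mL/hr = 4.500287 hr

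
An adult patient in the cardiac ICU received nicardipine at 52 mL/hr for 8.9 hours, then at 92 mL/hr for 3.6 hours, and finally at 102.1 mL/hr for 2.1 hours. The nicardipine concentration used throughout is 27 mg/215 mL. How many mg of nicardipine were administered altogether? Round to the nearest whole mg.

127 mg

Concentration = 27 mg ÷ 215 mL = 0.1255814 mg/mL
Stage 1: 52 mL/hr × 8.9 hr = 462.8 mL → 462.8 mL × 0.1255814 mg/mL = 58.11907 mg
Stage 2: 92 mL/hr × 3.6 hr = 331.2 mL → 331.2 mL × 0.1255814 mg/mL = 41.59256 mg
Stage 3: 102.1 mL/hr × 2.1 hr = 214.41 mL → 214.41 mL × 0.1255814 mg/mL = 26.92591 mg
Total = 58.11907 + 41.59256 + 26.92591 = 126.6375 mg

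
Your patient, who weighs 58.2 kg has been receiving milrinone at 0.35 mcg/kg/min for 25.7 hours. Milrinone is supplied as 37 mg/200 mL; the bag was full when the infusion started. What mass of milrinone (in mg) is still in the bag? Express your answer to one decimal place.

Dose = 0.35 mcg/kg/min × 58.2 kg = 20.37 mcg/min
20.37 mcg/min × 60 min/hr = 1222.2 mcg/hr
Concentration = 37 mg ÷ 200 mL = 0.185 mg/mL = 185 mcg/mL
Rate = 1222.2 mcg/hr ÷ 185 mcg/mL = 6.606486 mL/hr
Volume infused = 6.606486 mL/hr × 25.7 hr = 169.7867 mL
Volume remaining = 200 − 169.7867 = 30.2133 mL
Drug remaining = 30.2133 mL × 185 mcg/mL = 5589.46 mcg = 5.58946 mg

5.6 mg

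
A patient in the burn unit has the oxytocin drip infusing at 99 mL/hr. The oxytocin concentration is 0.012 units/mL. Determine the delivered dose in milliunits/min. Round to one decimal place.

19.8 milliunits/min

Concentration = 0.012 units/mL = 12 milliunits/mL
Drug rate = 99 mL/hr × 12 milliunits/mL = 1188 milliunits/hr
1188 milliunits/hr ÷ 60 min/hr = 19.8 milliunits/min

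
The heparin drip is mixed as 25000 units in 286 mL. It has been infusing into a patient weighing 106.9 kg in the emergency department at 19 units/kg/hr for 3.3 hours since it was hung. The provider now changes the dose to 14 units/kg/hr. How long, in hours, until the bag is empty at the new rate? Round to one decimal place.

12.2 hours

Initial rate:
Dose = 19 units/kg/hr × 106.9 kg = 2031.1 units/hr
Concentration = 25000 units ÷ 286 mL = 87.41259 units/mL
Rate = 2031.1 units/hr ÷ 87.41259 units/mL = 23.23578 mL/hr
Volume infused so far = 23.23578 mL/hr × 3.3 hr = 76.67809 mL
Volume remaining = 286 − 76.67809 = 209.3219 mL
New rate:
Dose = 14 units/kg/hr × 106.9 kg = 1496.6 units/hr
Rate = 1496.6 units/hr ÷ 87.41259 units/mL = 17.1211 mL/hr
Time remaining = 209.3219 mL ÷ 17.1211 mL/hr = 12.22596 hr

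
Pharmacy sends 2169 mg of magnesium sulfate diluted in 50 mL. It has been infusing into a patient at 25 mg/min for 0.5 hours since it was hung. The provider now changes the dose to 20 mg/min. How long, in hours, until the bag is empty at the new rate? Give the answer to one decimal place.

Initial rate:
25 mg/min × 60 min/hr = 1500 mg/hr
Concentration = 2169 mg ÷ 50 mL = 43.38 mg/mL
Rate = 1500 mg/hr ÷ 43.38 mg/mL = 34.57815 mL/hr
Volume infused so far = 34.57815 mL/hr × 0.5 hr = 17.28907 mL
Volume remaining = 50 − 17.28907 = 32.71093 mL
New rate:
20 mg/min × 60 min/hr = 1200 mg/hr
Rate = 1200 mg/hr ÷ 43.38 mg/mL = 27.66252 mL/hr
Time remaining = 32.71093 mL ÷ 27.66252 mL/hr = 1.1825 hr

1.2 hours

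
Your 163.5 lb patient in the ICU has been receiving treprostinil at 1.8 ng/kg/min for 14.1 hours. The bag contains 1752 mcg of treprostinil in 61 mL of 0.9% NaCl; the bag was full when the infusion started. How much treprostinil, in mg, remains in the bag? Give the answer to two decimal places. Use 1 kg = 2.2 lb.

1.64 mg

Weight = 163.5 lb ÷ 2.2 lb/kg = 74.31818 kg
Dose = 1.8 ng/kg/min × 74.31818 kg = 133.7727 ng/min
133.7727 ng/min × 60 min/hr = 8026.364 ng/hr
Concentration = 1752 mcg ÷ 61 mL = 28.72131 mcg/mL = 28721.31 ng/mL
Rate = 8026.364 ng/hr ÷ 28721.31 ng/mL = 0.2794567 mL/hr
Volume infused = 0.2794567 mL/hr × 14.1 hr = 3.94034 mL
Volume remaining = 61 − 3.94034 = 57.05966 mL
Drug remaining = 57.05966 mL × 28721.31 ng/mL = 1638828 ng = 1.638828 mg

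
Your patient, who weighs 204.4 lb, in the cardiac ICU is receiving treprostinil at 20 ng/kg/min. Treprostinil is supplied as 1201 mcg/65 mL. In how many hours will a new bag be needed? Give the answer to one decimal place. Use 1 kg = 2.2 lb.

Weight = 204.4 lb ÷ 2.2 lb/kg = 92.90909 kg
Dose = 20 ng/kg/min × 92.90909 kg = 1858.182 ng/min
1858.182 ng/min × 60 min/hr = 111490.9 ng/hr
Concentration = 1201 mcg ÷ 65 mL = 18.47692 mcg/mL = 18476.92 ng/mL
Rate = 111490.9 ng/hr ÷ 18476.92 ng/mL = 6.034063 mL/hr
Duration = 65 mL ÷ 6.034063 mL/hr = 10.77218 hr

10.8 hours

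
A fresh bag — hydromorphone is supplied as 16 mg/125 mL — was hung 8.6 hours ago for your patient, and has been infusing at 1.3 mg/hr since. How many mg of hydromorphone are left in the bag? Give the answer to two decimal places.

Concentration = 16 mg ÷ 125 mL = 0.128 mg/mL
Rate = 1.3 mg/hr ÷ 0.128 mg/mL = 10.15625 mL/hr
Volume infused = 10.15625 mL/hr × 8.6 hr = 87.34375 mL
Volume remaining = 125 − 87.34375 = 37.65625 mL
Drug remaining = 37.65625 mL × 0.128 mg/mL = 4.82 mg

4.82 mg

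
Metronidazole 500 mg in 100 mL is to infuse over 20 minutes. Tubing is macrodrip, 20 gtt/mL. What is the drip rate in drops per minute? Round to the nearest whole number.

100 mL ÷ (20 min) = 5 mL/min
5 mL/min × 20 gtt/mL = 100 gtt/min

100 gtt/min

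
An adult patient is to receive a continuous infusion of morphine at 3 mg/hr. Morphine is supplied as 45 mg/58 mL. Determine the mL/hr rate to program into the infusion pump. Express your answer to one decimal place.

3.9 mL/hr

Concentration = 45 mg ÷ 58 mL = 0.7758621 mg/mL
Rate = 3 mg/hr ÷ 0.7758621 mg/mL = 3.866667 mL/hr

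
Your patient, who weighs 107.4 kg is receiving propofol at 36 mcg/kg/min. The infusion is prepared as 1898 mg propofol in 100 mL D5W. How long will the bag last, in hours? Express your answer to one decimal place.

Dose = 36 mcg/kg/min × 107.4 kg = 3866.4 mcg/min
3866.4 mcg/min × 60 min/hr = 231984 mcg/hr
Concentration = 1898 mg ÷ 100 mL = 18.98 mg/mL = 18980 mcg/mL
Rate = 231984 mcg/hr ÷ 18980 mcg/mL = 12.22255 mL/hr
Duration = 100 mL ÷ 12.22255 mL/hr = 8.181599 hr

8.2 hours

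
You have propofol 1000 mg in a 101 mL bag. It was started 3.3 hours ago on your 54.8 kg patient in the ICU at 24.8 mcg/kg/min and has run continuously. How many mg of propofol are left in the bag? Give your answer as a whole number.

731 mg

Dose = 24.8 mcg/kg/min × 54.8 kg = 1359.04 mcg/min
1359.04 mcg/min × 60 min/hr = 81542.4 mcg/hr
Concentration = 1000 mg ÷ 101 mL = 9.90099 mg/mL = 9900.99 mcg/mL
Rate = 81542.4 mcg/hr ÷ 9900.99 mcg/mL = 8.235782 mL/hr
Volume infused = 8.235782 mL/hr × 3.3 hr = 27.17808 mL
Volume remaining = 101 − 27.17808 = 73.82192 mL
Drug remaining = 73.82192 mL × 9900.99 mcg/mL = 730910.1 mcg = 730.9101 mg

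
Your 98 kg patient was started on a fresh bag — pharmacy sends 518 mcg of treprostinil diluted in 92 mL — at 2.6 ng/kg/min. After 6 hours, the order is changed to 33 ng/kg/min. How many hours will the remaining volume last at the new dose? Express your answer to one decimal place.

2.2 hours

Initial rate:
Dose = 2.6 ng/kg/min × 98 kg = 254.8 ng/min
254.8 ng/min × 60 min/hr = 15288 ng/hr
Concentration = 518 mcg ÷ 92 mL = 5.630435 mcg/mL = 5630.435 ng/mL
Rate = 15288 ng/hr ÷ 5630.435 ng/mL = 2.715243 mL/hr
Volume infused so far = 2.715243 mL/hr × 6 hr = 16.29146 mL
Volume remaining = 92 − 16.29146 = 75.70854 mL
New rate:
Dose = 33 ng/kg/min × 98 kg = 3234 ng/min
3234 ng/min × 60 min/hr = 194040 ng/hr
Rate = 194040 ng/hr ÷ 5630.435 ng/mL = 34.4627 mL/hr
Time remaining = 75.70854 mL ÷ 34.4627 mL/hr = 2.196825 hr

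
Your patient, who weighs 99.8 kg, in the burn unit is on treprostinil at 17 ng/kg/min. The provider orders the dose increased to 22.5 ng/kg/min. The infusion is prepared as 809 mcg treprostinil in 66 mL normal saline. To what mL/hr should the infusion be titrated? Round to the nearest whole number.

11 mL/hr

Dose = 22.5 ng/kg/min × 99.8 kg = 2245.5 ng/min
2245.5 ng/min × 60 min/hr = 134730 ng/hr
Concentration = 809 mcg ÷ 66 mL = 12.25758 mcg/mL = 12257.58 ng/mL
Rate = 134730 ng/hr ÷ 12257.58 ng/mL = 10.99157 mL/hr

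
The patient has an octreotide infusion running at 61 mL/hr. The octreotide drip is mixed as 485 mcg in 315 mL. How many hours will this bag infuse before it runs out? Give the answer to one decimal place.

5.2 hours

Duration = 315 mL ÷ 61 mL/hr = 5.163934 hr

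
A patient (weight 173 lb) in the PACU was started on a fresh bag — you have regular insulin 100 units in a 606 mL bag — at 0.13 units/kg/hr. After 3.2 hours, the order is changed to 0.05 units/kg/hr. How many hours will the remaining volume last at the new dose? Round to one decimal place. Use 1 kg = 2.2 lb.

Initial rate:
Weight = 173 lb ÷ 2.2 lb/kg = 78.63636 kg
Dose = 0.13 units/kg/hr × 78.63636 kg = 10.22273 units/hr
Concentration = 100 units ÷ 606 mL = 0.1650165 units/mL
Rate = 10.22273 units/hr ÷ 0.1650165 units/mL = 61.94973 mL/hr
Volume infused so far = 61.94973 mL/hr × 3.2 hr = 198.2391 mL
Volume remaining = 606 − 198.2391 = 407.7609 mL
New rate:
Dose = 0.05 units/kg/hr × 78.63636 kg = 3.931818 units/hr
Rate = 3.931818 units/hr ÷ 0.1650165 units/mL = 23.82682 mL/hr
Time remaining = 407.7609 mL ÷ 23.82682 mL/hr = 17.11353 hr

17.1 hours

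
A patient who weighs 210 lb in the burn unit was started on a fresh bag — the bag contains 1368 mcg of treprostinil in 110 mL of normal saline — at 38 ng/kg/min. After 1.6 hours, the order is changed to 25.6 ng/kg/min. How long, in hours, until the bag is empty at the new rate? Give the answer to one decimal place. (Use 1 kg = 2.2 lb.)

Initial rate:
Weight = 210 lb ÷ 2.2 lb/kg = 95.45455 kg
Dose = 38 ng/kg/min × 95.45455 kg = 3627.273 ng/min
3627.273 ng/min × 60 min/hr = 217636.4 ng/hr
Concentration = 1368 mcg ÷ 110 mL = 12.43636 mcg/mL = 12436.36 ng/mL
Rate = 217636.4 ng/hr ÷ 12436.36 ng/mL = 17.5 mL/hr
Volume infused so far = 17.5 mL/hr × 1.6 hr = 28 mL
Volume remaining = 110 − 28 = 82 mL
New rate:
Dose = 25.6 ng/kg/min × 95.45455 kg = 2443.636 ng/min
2443.636 ng/min × 60 min/hr = 146618.2 ng/hr
Rate = 146618.2 ng/hr ÷ 12436.36 ng/mL = 11.78947 mL/hr
Time remaining = 82 mL ÷ 11.78947 mL/hr = 6.955357 hr

7.0 hours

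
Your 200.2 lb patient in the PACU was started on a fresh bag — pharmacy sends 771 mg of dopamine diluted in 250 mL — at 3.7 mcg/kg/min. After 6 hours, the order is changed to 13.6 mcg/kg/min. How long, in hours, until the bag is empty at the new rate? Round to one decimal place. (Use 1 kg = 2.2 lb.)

8.8 hours

Initial rate:
Weight = 200.2 lb ÷ 2.2 lb/kg = 91 kg
Dose = 3.7 mcg/kg/min × 91 kg = 336.7 mcg/min
336.7 mcg/min × 60 min/hr = 20202 mcg/hr
Concentration = 771 mg ÷ 250 mL = 3.084 mg/mL = 3084 mcg/mL
Rate = 20202 mcg/hr ÷ 3084 mcg/mL = 6.550584 mL/hr
Volume infused so far = 6.550584 mL/hr × 6 hr = 39.3035 mL
Volume remaining = 250 − 39.3035 = 210.6965 mL
New rate:
Dose = 13.6 mcg/kg/min × 91 kg = 1237.6 mcg/min
1237.6 mcg/min × 60 min/hr = 74256 mcg/hr
Rate = 74256 mcg/hr ÷ 3084 mcg/mL = 24.07782 mL/hr
Time remaining = 210.6965 mL ÷ 24.07782 mL/hr = 8.750646 hr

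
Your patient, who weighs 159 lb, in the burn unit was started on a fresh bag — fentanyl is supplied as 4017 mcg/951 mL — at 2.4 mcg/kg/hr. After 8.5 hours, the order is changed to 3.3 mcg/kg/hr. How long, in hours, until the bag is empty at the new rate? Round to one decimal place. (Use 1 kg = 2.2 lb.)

10.7 hours

Initial rate:
Weight = 159 lb ÷ 2.2 lb/kg = 72.27273 kg
Dose = 2.4 mcg/kg/hr × 72.27273 kg = 173.4545 mcg/hr
Concentration = 4017 mcg ÷ 951 mL = 4.223975 mcg/mL
Rate = 173.4545 mcg/hr ÷ 4.223975 mcg/mL = 41.06429 mL/hr
Volume infused so far = 41.06429 mL/hr × 8.5 hr = 349.0465 mL
Volume remaining = 951 − 349.0465 = 601.9535 mL
New rate:
Dose = 3.3 mcg/kg/hr × 72.27273 kg = 238.5 mcg/hr
Rate = 238.5 mcg/hr ÷ 4.223975 mcg/mL = 56.46341 mL/hr
Time remaining = 601.9535 mL ÷ 56.46341 mL/hr = 10.66095 hr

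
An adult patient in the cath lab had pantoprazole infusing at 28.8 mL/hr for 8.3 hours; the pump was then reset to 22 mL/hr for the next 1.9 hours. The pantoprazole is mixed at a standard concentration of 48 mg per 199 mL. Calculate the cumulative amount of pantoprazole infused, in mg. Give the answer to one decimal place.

Concentration = 48 mg ÷ 199 mL = 0.241206 mg/mL
Stage 1: 28.8 mL/hr × 8.3 hr = 239.04 mL → 239.04 mL × 0.241206 mg/mL = 57.65789 mg
Stage 2: 22 mL/hr × 1.9 hr = 41.8 mL → 41.8 mL × 0.241206 mg/mL = 10.08241 mg
Total = 57.65789 + 10.08241 = 67.7403 mg

67.7 mg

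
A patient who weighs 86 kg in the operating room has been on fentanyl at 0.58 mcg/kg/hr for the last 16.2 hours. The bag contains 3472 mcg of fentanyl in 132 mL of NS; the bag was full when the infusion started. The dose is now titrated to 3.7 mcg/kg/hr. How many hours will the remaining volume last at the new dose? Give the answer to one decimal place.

Initial rate:
Dose = 0.58 mcg/kg/hr × 86 kg = 49.88 mcg/hr
Concentration = 3472 mcg ÷ 132 mL = 26.30303 mcg/mL
Rate = 49.88 mcg/hr ÷ 26.30303 mcg/mL = 1.896359 mL/hr
Volume infused so far = 1.896359 mL/hr × 16.2 hr = 30.72102 mL
Volume remaining = 132 − 30.72102 = 101.279 mL
New rate:
Dose = 3.7 mcg/kg/hr × 86 kg = 318.2 mcg/hr
Rate = 318.2 mcg/hr ÷ 26.30303 mcg/mL = 12.09747 mL/hr
Time remaining = 101.279 mL ÷ 12.09747 mL/hr = 8.371917 hr

8.4 hours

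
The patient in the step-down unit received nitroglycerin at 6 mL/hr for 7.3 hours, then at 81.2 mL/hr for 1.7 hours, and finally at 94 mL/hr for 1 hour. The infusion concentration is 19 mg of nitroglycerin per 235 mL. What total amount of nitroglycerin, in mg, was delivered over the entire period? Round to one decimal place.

22.3 mg

Concentration = 19 mg ÷ 235 mL = 0.08085106 mg/mL
Stage 1: 6 mL/hr × 7.3 hr = 43.8 mL → 43.8 mL × 0.08085106 mg/mL = 3.541277 mg
Stage 2: 81.2 mL/hr × 1.7 hr = 138.04 mL → 138.04 mL × 0.08085106 mg/mL = 11.16068 mg
Stage 3: 94 mL/hr × 1 hr = 94 mL → 94 mL × 0.08085106 mg/mL = 7.6 mg
Total = 3.541277 + 11.16068 + 7.6 = 22.30196 mg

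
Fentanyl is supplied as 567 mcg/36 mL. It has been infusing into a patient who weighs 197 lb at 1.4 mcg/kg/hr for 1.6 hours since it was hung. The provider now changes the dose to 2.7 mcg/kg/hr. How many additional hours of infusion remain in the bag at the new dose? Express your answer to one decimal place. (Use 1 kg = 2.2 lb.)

1.5 hours

Initial rate:
Weight = 197 lb ÷ 2.2 lb/kg = 89.54545 kg
Dose = 1.4 mcg/kg/hr × 89.54545 kg = 125.3636 mcg/hr
Concentration = 567 mcg ÷ 36 mL = 15.75 mcg/mL
Rate = 125.3636 mcg/hr ÷ 15.75 mcg/mL = 7.959596 mL/hr
Volume infused so far = 7.959596 mL/hr × 1.6 hr = 12.73535 mL
Volume remaining = 36 − 12.73535 = 23.26465 mL
New rate:
Dose = 2.7 mcg/kg/hr × 89.54545 kg = 241.7727 mcg/hr
Rate = 241.7727 mcg/hr ÷ 15.75 mcg/mL = 15.35065 mL/hr
Time remaining = 23.26465 mL ÷ 15.35065 mL/hr = 1.515548 hr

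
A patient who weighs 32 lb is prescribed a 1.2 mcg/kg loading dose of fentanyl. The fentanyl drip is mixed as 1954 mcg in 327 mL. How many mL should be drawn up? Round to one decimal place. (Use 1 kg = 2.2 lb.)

Weight = 32 lb ÷ 2.2 lb/kg = 14.54545 kg
Dose = 1.2 mcg/kg × 14.54545 kg = 17.45455 mcg
Concentration = 1954 mcg ÷ 327 mL = 5.975535 mcg/mL
Volume = 17.45455 mcg ÷ 5.975535 mcg/mL = 2.921001 mL

2.9 mL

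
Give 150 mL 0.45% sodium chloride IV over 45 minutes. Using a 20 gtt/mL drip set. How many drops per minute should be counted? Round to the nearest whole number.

150 mL ÷ (45 min) = 3.333333 mL/min
3.333333 mL/min × 20 gtt/mL = 66.66667 gtt/min

67 gtt/min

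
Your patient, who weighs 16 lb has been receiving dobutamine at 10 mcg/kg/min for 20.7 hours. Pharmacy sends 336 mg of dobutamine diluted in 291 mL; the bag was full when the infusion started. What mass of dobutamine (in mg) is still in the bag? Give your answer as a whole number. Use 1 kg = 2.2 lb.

Weight = 16 lb ÷ 2.2 lb/kg = 7.272727 kg
Dose = 10 mcg/kg/min × 7.272727 kg = 72.72727 mcg/min
72.72727 mcg/min × 60 min/hr = 4363.636 mcg/hr
Concentration = 336 mg ÷ 291 mL = 1.154639 mg/mL = 1154.639 mcg/mL
Rate = 4363.636 mcg/hr ÷ 1154.639 mcg/mL = 3.779221 mL/hr
Volume infused = 3.779221 mL/hr × 20.7 hr = 78.22987 mL
Volume remaining = 291 − 78.22987 = 212.7701 mL
Drug remaining = 212.7701 mL × 1154.639 mcg/mL = 245672.7 mcg = 245.6727 mg

246 mg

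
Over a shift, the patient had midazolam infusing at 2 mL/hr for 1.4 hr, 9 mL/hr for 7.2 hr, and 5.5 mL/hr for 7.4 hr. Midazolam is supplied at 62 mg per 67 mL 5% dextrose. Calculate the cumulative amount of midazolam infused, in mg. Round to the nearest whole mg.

Concentration = 62 mg ÷ 67 mL = 0.9253731 mg/mL
Stage 1: 2 mL/hr × 1.4 hr = 2.8 mL → 2.8 mL × 0.9253731 mg/mL = 2.591045 mg
Stage 2: 9 mL/hr × 7.2 hr = 64.8 mL → 64.8 mL × 0.9253731 mg/mL = 59.96418 mg
Stage 3: 5.5 mL/hr × 7.4 hr = 40.7 mL → 40.7 mL × 0.9253731 mg/mL = 37.66269 mg
Total = 2.591045 + 59.96418 + 37.66269 = 100.2179 mg

100 mg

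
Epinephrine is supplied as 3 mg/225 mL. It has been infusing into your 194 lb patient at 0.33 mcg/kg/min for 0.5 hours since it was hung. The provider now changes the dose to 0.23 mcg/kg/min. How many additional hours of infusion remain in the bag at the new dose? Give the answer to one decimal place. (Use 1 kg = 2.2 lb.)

Initial rate:
Weight = 194 lb ÷ 2.2 lb/kg = 88.18182 kg
Dose = 0.33 mcg/kg/min × 88.18182 kg = 29.1 mcg/min
29.1 mcg/min × 60 min/hr = 1746 mcg/hr
Concentration = 3 mg ÷ 225 mL = 0.01333333 mg/mL = 13.33333 mcg/mL
Rate = 1746 mcg/hr ÷ 13.33333 mcg/mL = 130.95 mL/hr
Volume infused so far = 130.95 mL/hr × 0.5 hr = 65.475 mL
Volume remaining = 225 − 65.475 = 159.525 mL
New rate:
Dose = 0.23 mcg/kg/min × 88.18182 kg = 20.28182 mcg/min
20.28182 mcg/min × 60 min/hr = 1216.909 mcg/hr
Rate = 1216.909 mcg/hr ÷ 13.33333 mcg/mL = 91.26818 mL/hr
Time remaining = 159.525 mL ÷ 91.26818 mL/hr = 1.747871 hr

1.7 hours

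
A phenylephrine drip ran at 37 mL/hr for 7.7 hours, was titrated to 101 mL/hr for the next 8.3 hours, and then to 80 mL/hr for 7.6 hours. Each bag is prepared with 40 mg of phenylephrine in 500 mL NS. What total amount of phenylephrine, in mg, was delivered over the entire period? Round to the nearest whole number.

138 mg

Concentration = 40 mg ÷ 500 mL = 0.08 mg/mL
Stage 1: 37 mL/hr × 7.7 hr = 284.9 mL → 284.9 mL × 0.08 mg/mL = 22.792 mg
Stage 2: 101 mL/hr × 8.3 hr = 838.3 mL → 838.3 mL × 0.08 mg/mL = 67.064 mg
Stage 3: 80 mL/hr × 7.6 hr = 608 mL → 608 mL × 0.08 mg/mL = 48.64 mg
Total = 22.792 + 67.064 + 48.64 = 138.496 mg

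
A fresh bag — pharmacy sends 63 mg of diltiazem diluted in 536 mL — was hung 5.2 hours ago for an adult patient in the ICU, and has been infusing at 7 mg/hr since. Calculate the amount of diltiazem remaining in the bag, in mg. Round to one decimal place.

Concentration = 63 mg ÷ 536 mL = 0.1175373 mg/mL
Rate = 7 mg/hr ÷ 0.1175373 mg/mL = 59.55556 mL/hr
Volume infused = 59.55556 mL/hr × 5.2 hr = 309.6889 mL
Volume remaining = 536 − 309.6889 = 226.3111 mL
Drug remaining = 226.3111 mL × 0.1175373 mg/mL = 26.6 mg

26.6 mg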